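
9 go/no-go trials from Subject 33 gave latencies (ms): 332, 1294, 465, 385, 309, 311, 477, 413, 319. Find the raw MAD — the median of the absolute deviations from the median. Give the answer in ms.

Sorted: 309, 311, 319, 332, 385, 413, 465, 477, 1294 → median = 385
|x − 385|: 53, 909, 80, 0, 76, 74, 92, 28, 66
Sorted deviations: 0, 28, 53, 66, 74, 76, 80, 92, 909 → MAD = 74

74 ms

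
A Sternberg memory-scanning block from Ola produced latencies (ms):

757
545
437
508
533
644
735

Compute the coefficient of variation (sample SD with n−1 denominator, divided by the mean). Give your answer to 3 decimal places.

0.203

n = 7, Σ = 4159, M = 594.1429
Σ(x−M)² = 87116.857; s = √(87116.857/6) = 120.4968
CV = 120.4968 / 594.1429 = 0.20281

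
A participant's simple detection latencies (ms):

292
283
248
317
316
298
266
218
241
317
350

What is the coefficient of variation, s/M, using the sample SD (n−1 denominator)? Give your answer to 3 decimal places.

0.138

n = 11, Σ = 3146, M = 286.0000
Σ(x−M)² = 15600.000; s = √(15600.000/10) = 39.4968
CV = 39.4968 / 286.0000 = 0.13810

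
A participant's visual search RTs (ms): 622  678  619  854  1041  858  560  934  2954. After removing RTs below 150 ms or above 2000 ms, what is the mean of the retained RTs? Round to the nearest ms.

Excluded: 2954
Retained (n=8): Σ = 6166
Mean = 6166/8 = 770.7500

771 ms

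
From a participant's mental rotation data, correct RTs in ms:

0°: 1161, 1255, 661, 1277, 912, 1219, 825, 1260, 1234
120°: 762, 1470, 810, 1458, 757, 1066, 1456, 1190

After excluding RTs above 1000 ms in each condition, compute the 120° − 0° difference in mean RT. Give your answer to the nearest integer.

0°: exclude 1161, 1255, 1277, 1219, 1260, 1234
120°: exclude 1470, 1458, 1066, 1456, 1190
M(0°) = 2398/3 = 799.333
M(120°) = 2329/3 = 776.333
Difference = 776.333 − 799.333 = -23.000 ms

-23 ms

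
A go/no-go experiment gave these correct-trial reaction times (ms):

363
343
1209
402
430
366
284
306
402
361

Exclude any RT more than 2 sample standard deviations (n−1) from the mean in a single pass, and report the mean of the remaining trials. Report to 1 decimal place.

n = 10, ΣRT = 4466, M = 446.600
Σ(x−M)² = 663260.40; s = √(663260.40/9) = 271.469
Cutoffs: 446.600 ± 2·271.469 → [-96.3, 989.5]
Outside: 1209 → excluded.
Retained (n=9): Σ = 3257, mean = 3257/9 = 361.889

361.9 ms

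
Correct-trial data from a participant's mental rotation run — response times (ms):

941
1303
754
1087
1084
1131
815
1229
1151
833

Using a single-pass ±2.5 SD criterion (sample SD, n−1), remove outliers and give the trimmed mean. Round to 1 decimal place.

1032.8 ms

n = 10, ΣRT = 10328, M = 1032.800
Σ(x−M)² = 314189.60; s = √(314189.60/9) = 186.842
Cutoffs: 1032.800 ± 2.5·186.842 → [565.7, 1499.9]
No RTs fall outside the cutoffs; all 10 retained. Mean = 10328/10 = 1032.800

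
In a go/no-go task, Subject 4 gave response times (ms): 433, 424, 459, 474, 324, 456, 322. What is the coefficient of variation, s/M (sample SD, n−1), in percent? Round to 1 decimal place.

15.4%

n = 7, Σ = 2892, M = 413.1429
Σ(x−M)² = 24408.857; s = √(24408.857/6) = 63.7820
CV = 63.7820 / 413.1429 = 0.15438 = 15.438%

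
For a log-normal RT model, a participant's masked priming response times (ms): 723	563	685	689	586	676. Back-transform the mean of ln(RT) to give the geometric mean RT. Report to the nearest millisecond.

ln(RT): 6.5834, 6.3333, 6.5294, 6.5352, 6.3733, 6.5162
Mean ln(RT) = 38.8709/6 = 6.47848
Geometric mean = exp(6.47848) = 650.98 ms

651 ms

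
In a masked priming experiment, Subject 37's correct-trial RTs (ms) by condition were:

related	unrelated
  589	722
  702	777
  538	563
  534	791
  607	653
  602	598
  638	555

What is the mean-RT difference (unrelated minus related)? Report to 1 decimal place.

64.1 ms

M(related) = 4210/7 = 601.429
M(unrelated) = 4659/7 = 665.571
Difference = 665.571 − 601.429 = 64.143 ms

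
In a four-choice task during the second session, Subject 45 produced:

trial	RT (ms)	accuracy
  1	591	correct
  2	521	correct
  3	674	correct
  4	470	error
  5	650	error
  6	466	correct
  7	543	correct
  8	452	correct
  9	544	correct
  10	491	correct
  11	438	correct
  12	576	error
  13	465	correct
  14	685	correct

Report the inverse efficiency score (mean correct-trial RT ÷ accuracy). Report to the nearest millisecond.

679 ms

Correct trials (n=11): 591, 521, 674, 466, 543, 452, 544, 491, 438, 465, 685
Mean correct RT = 5870/11 = 533.6364 ms
Proportion correct = 11/14
IES = 533.6364 / (11/14) = 679.174 ms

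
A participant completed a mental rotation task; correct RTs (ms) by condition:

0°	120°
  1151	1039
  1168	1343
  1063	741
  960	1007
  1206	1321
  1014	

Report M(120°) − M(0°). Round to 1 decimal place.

-3.5 ms

M(0°) = 6562/6 = 1093.667
M(120°) = 5451/5 = 1090.200
Difference = 1090.200 − 1093.667 = -3.467 ms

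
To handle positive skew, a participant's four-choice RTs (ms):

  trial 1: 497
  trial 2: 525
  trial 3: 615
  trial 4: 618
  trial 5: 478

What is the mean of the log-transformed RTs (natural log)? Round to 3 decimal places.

ln(RT): 6.2086, 6.2634, 6.4216, 6.4265, 6.1696
Σ ln(RT) = 31.4897
Mean = 31.4897/5 = 6.29794

6.298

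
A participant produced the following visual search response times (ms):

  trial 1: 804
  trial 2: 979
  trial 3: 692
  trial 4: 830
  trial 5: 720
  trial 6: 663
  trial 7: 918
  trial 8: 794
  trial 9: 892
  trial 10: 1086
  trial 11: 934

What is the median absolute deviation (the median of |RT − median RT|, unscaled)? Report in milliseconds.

104 ms

Sorted: 663, 692, 720, 794, 804, 830, 892, 918, 934, 979, 1086 → median = 830
|x − 830|: 26, 149, 138, 0, 110, 167, 88, 36, 62, 256, 104
Sorted deviations: 0, 26, 36, 62, 88, 104, 110, 138, 149, 167, 256 → MAD = 104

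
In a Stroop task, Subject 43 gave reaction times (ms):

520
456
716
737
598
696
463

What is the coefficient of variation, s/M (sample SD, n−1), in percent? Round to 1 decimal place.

n = 7, Σ = 4186, M = 598.0000
Σ(x−M)² = 87322.000; s = √(87322.000/6) = 120.6386
CV = 120.6386 / 598.0000 = 0.20174 = 20.174%

20.2%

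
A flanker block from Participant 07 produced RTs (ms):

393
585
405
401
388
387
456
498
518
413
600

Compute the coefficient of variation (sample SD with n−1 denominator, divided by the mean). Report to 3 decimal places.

0.174

n = 11, Σ = 5044, M = 458.5455
Σ(x−M)² = 63742.727; s = √(63742.727/10) = 79.8390
CV = 79.8390 / 458.5455 = 0.17411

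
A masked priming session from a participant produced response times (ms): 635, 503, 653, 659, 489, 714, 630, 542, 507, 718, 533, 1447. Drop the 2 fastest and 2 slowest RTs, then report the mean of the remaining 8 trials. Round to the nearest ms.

609 ms

Sorted: 489, 503, 507, 533, 542, 630, 635, 653, 659, 714, 718, 1447
Drop lowest 2 (489, 503) and highest 2 (718, 1447)
Remaining (n=8): Σ = 4873, mean = 4873/8 = 609.125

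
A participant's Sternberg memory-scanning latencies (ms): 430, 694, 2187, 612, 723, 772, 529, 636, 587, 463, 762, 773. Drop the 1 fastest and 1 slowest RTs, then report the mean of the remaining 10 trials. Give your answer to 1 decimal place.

655.1 ms

Sorted: 430, 463, 529, 587, 612, 636, 694, 723, 762, 772, 773, 2187
Drop lowest 1 (430) and highest 1 (2187)
Remaining (n=10): Σ = 6551, mean = 6551/10 = 655.100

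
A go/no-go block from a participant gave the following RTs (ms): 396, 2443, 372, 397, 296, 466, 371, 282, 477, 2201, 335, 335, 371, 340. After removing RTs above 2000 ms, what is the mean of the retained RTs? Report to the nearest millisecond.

370 ms

Excluded: 2201, 2443
Retained (n=12): Σ = 4438
Mean = 4438/12 = 369.8333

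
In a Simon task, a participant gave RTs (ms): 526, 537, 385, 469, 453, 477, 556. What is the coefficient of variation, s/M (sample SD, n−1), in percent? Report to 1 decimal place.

12.1%

n = 7, Σ = 3403, M = 486.1429
Σ(x−M)² = 20760.857; s = √(20760.857/6) = 58.8230
CV = 58.8230 / 486.1429 = 0.12100 = 12.100%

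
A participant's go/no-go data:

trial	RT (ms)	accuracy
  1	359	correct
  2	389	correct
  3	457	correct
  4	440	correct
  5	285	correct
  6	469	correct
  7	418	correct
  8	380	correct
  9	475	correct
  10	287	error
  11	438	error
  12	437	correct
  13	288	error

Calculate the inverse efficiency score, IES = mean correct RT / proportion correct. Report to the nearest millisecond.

Correct trials (n=10): 359, 389, 457, 440, 285, 469, 418, 380, 475, 437
Mean correct RT = 4109/10 = 410.9000 ms
Proportion correct = 10/13
IES = 410.9000 / (10/13) = 534.170 ms

534 ms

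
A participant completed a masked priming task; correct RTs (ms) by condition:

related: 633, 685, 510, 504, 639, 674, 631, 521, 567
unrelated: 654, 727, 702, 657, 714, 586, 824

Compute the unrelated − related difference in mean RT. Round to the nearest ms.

M(related) = 5364/9 = 596.000
M(unrelated) = 4864/7 = 694.857
Difference = 694.857 − 596.000 = 98.857 ms

99 ms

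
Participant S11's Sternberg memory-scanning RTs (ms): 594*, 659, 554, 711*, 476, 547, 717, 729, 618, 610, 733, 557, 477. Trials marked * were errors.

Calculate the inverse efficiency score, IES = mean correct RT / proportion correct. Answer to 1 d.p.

Correct trials (n=11): 659, 554, 476, 547, 717, 729, 618, 610, 733, 557, 477
Mean correct RT = 6677/11 = 607.0000 ms
Proportion correct = 11/13
IES = 607.0000 / (11/13) = 717.364 ms

717.4 ms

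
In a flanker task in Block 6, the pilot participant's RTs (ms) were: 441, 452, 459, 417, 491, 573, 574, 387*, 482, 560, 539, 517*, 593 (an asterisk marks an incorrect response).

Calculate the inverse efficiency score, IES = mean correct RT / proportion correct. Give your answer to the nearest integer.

Correct trials (n=11): 441, 452, 459, 417, 491, 573, 574, 482, 560, 539, 593
Mean correct RT = 5581/11 = 507.3636 ms
Proportion correct = 11/13
IES = 507.3636 / (11/13) = 599.612 ms

600 ms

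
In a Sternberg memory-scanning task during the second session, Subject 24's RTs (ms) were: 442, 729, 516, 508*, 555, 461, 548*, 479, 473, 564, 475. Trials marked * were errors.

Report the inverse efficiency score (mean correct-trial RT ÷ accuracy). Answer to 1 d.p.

637.5 ms

Correct trials (n=9): 442, 729, 516, 555, 461, 479, 473, 564, 475
Mean correct RT = 4694/9 = 521.5556 ms
Proportion correct = 9/11
IES = 521.5556 / (9/11) = 637.457 ms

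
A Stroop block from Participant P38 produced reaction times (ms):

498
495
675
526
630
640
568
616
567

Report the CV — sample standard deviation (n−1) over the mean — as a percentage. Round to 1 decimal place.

n = 9, Σ = 5215, M = 579.4444
Σ(x−M)² = 33596.222; s = √(33596.222/8) = 64.8038
CV = 64.8038 / 579.4444 = 0.11184 = 11.184%

11.2%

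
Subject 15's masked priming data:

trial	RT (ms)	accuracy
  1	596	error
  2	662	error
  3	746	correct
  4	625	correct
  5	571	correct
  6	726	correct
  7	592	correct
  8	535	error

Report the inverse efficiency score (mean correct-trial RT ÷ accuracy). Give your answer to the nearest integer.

1043 ms

Correct trials (n=5): 746, 625, 571, 726, 592
Mean correct RT = 3260/5 = 652.0000 ms
Proportion correct = 5/8
IES = 652.0000 / (5/8) = 1043.200 ms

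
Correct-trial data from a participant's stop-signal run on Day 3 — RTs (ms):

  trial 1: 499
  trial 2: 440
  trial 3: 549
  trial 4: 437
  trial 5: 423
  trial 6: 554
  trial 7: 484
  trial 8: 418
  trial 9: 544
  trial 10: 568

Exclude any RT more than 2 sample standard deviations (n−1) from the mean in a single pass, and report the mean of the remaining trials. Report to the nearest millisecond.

n = 10, ΣRT = 4916, M = 491.600
Σ(x−M)² = 31650.40; s = √(31650.40/9) = 59.302
Cutoffs: 491.600 ± 2·59.302 → [373.0, 610.2]
No RTs fall outside the cutoffs; all 10 retained. Mean = 4916/10 = 491.600

492 ms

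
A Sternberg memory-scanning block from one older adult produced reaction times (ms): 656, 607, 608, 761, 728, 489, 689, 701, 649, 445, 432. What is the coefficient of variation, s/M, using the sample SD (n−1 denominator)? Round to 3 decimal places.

n = 11, Σ = 6765, M = 615.0000
Σ(x−M)² = 128172.000; s = √(128172.000/10) = 113.2131
CV = 113.2131 / 615.0000 = 0.18409

0.184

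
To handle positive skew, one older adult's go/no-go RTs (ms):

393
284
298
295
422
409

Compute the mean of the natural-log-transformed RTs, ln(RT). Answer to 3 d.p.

5.844

ln(RT): 5.9738, 5.6490, 5.6971, 5.6870, 6.0450, 6.0137
Σ ln(RT) = 35.0656
Mean = 35.0656/6 = 5.84426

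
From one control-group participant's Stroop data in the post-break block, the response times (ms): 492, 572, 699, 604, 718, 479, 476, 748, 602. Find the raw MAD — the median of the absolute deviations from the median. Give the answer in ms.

Sorted: 476, 479, 492, 572, 602, 604, 699, 718, 748 → median = 602
|x − 602|: 110, 30, 97, 2, 116, 123, 126, 146, 0
Sorted deviations: 0, 2, 30, 97, 110, 116, 123, 126, 146 → MAD = 110

110 ms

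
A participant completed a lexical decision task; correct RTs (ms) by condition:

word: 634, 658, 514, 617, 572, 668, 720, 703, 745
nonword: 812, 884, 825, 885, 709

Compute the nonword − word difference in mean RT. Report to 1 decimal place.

M(word) = 5831/9 = 647.889
M(nonword) = 4115/5 = 823.000
Difference = 823.000 − 647.889 = 175.111 ms

175.1 ms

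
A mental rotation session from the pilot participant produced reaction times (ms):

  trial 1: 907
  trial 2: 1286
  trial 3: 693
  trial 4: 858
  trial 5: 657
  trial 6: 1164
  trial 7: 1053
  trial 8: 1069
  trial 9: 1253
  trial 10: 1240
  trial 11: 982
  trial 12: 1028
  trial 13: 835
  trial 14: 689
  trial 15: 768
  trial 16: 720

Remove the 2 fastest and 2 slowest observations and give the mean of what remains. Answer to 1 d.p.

Sorted: 657, 689, 693, 720, 768, 835, 858, 907, 982, 1028, 1053, 1069, 1164, 1240, 1253, 1286
Drop lowest 2 (657, 689) and highest 2 (1253, 1286)
Remaining (n=12): Σ = 11317, mean = 11317/12 = 943.083

943.1 ms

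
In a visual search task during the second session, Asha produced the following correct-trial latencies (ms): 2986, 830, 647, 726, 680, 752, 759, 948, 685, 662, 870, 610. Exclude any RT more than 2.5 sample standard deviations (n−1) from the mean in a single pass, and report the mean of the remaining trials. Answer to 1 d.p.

742.6 ms

n = 12, ΣRT = 11155, M = 929.583
Σ(x−M)² = 4720436.92; s = √(4720436.92/11) = 655.081
Cutoffs: 929.583 ± 2.5·655.081 → [-708.1, 2567.3]
Outside: 2986 → excluded.
Retained (n=11): Σ = 8169, mean = 8169/11 = 742.636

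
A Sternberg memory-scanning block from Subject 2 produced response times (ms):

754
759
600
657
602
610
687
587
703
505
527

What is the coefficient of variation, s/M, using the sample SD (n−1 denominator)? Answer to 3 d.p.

0.133

n = 11, Σ = 6991, M = 635.5455
Σ(x−M)² = 71152.727; s = √(71152.727/10) = 84.3521
CV = 84.3521 / 635.5455 = 0.13272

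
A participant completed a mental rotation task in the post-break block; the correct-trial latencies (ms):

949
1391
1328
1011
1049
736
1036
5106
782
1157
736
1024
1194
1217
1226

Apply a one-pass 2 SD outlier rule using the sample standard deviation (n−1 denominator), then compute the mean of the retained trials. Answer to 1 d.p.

1059.7 ms

n = 15, ΣRT = 19942, M = 1329.467
Σ(x−M)² = 15845837.73; s = √(15845837.73/14) = 1063.882
Cutoffs: 1329.467 ± 2·1063.882 → [-798.3, 3457.2]
Outside: 5106 → excluded.
Retained (n=14): Σ = 14836, mean = 14836/14 = 1059.714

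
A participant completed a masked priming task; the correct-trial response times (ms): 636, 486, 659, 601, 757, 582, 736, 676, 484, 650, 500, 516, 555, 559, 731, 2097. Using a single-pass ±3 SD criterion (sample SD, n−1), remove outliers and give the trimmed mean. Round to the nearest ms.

n = 16, ΣRT = 11225, M = 701.562
Σ(x−M)² = 2196867.94; s = √(2196867.94/15) = 382.698
Cutoffs: 701.562 ± 3·382.698 → [-446.5, 1849.7]
Outside: 2097 → excluded.
Retained (n=15): Σ = 9128, mean = 9128/15 = 608.533

609 ms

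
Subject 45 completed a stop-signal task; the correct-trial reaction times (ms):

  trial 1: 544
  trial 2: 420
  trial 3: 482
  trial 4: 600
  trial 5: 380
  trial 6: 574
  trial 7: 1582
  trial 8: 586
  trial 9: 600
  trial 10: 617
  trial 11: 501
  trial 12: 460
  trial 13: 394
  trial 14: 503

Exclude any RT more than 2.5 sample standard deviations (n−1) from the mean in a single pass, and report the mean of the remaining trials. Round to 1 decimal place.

n = 14, ΣRT = 8243, M = 588.786
Σ(x−M)² = 1142830.36; s = √(1142830.36/13) = 296.496
Cutoffs: 588.786 ± 2.5·296.496 → [-152.5, 1330.0]
Outside: 1582 → excluded.
Retained (n=13): Σ = 6661, mean = 6661/13 = 512.385

512.4 ms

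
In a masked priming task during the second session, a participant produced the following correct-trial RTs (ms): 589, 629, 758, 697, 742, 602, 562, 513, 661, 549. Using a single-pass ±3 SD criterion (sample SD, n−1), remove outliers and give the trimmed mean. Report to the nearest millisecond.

630 ms

n = 10, ΣRT = 6302, M = 630.200
Σ(x−M)² = 61717.60; s = √(61717.60/9) = 82.810
Cutoffs: 630.200 ± 3·82.810 → [381.8, 878.6]
No RTs fall outside the cutoffs; all 10 retained. Mean = 6302/10 = 630.200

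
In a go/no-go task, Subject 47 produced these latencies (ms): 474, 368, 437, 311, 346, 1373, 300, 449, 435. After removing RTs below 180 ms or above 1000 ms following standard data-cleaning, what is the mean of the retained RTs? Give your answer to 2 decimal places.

390.00 ms

Excluded: 1373
Retained (n=8): Σ = 3120
Mean = 3120/8 = 390.0000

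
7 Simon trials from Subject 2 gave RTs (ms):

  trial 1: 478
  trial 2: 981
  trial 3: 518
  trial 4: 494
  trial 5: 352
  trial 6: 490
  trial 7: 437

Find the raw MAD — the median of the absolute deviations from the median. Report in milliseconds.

Sorted: 352, 437, 478, 490, 494, 518, 981 → median = 490
|x − 490|: 12, 491, 28, 4, 138, 0, 53
Sorted deviations: 0, 4, 12, 28, 53, 138, 491 → MAD = 28

28 ms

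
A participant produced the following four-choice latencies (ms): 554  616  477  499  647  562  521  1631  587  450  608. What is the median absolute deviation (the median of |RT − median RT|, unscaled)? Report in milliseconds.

Sorted: 450, 477, 499, 521, 554, 562, 587, 608, 616, 647, 1631 → median = 562
|x − 562|: 8, 54, 85, 63, 85, 0, 41, 1069, 25, 112, 46
Sorted deviations: 0, 8, 25, 41, 46, 54, 63, 85, 85, 112, 1069 → MAD = 54

54 ms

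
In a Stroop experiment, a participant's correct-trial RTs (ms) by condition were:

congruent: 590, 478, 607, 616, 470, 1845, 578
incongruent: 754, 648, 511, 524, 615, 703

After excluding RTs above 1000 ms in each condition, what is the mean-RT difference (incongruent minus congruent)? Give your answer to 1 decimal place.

congruent: exclude 1845
M(congruent) = 3339/6 = 556.500
M(incongruent) = 3755/6 = 625.833
Difference = 625.833 − 556.500 = 69.333 ms

69.3 ms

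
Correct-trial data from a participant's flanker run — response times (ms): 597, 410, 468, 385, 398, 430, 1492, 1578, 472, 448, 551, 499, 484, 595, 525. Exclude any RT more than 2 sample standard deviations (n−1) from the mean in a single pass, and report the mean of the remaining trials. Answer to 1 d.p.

n = 15, ΣRT = 9332, M = 622.133
Σ(x−M)² = 1985457.73; s = √(1985457.73/14) = 376.588
Cutoffs: 622.133 ± 2·376.588 → [-131.0, 1375.3]
Outside: 1492, 1578 → excluded.
Retained (n=13): Σ = 6262, mean = 6262/13 = 481.692

481.7 ms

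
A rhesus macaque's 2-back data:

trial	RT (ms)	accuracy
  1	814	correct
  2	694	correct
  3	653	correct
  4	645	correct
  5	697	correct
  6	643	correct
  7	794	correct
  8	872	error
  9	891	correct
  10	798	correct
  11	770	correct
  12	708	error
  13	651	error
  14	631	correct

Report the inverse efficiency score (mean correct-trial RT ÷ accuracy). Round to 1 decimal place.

Correct trials (n=11): 814, 694, 653, 645, 697, 643, 794, 891, 798, 770, 631
Mean correct RT = 8030/11 = 730.0000 ms
Proportion correct = 11/14
IES = 730.0000 / (11/14) = 929.091 ms

929.1 ms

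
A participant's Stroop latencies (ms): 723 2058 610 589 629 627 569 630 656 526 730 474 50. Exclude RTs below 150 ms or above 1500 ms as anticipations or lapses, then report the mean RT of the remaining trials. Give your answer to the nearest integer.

615 ms

Excluded: 50, 2058
Retained (n=11): Σ = 6763
Mean = 6763/11 = 614.8182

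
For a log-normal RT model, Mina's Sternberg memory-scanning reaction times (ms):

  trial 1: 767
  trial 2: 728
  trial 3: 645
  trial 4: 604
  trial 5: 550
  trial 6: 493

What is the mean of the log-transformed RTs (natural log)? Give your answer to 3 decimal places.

6.436

ln(RT): 6.6425, 6.5903, 6.4693, 6.4036, 6.3099, 6.2005
Σ ln(RT) = 38.6160
Mean = 38.6160/6 = 6.43601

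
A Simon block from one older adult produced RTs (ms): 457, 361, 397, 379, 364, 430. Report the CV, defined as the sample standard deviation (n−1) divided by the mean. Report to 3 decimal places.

0.097

n = 6, Σ = 2388, M = 398.0000
Σ(x−M)² = 7392.000; s = √(7392.000/5) = 38.4500
CV = 38.4500 / 398.0000 = 0.09661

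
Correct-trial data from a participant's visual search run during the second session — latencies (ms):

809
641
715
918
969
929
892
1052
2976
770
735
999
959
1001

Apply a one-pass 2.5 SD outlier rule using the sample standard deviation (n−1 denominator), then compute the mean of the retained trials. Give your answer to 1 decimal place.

876.1 ms

n = 14, ΣRT = 14365, M = 1026.071
Σ(x−M)² = 4293548.93; s = √(4293548.93/13) = 574.694
Cutoffs: 1026.071 ± 2.5·574.694 → [-410.7, 2462.8]
Outside: 2976 → excluded.
Retained (n=13): Σ = 11389, mean = 11389/13 = 876.077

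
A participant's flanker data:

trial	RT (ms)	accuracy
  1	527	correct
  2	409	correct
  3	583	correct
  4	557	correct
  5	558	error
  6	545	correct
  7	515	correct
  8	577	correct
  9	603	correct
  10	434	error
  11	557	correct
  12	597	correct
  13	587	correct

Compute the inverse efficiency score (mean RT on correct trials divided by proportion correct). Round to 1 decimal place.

Correct trials (n=11): 527, 409, 583, 557, 545, 515, 577, 603, 557, 597, 587
Mean correct RT = 6057/11 = 550.6364 ms
Proportion correct = 11/13
IES = 550.6364 / (11/13) = 650.752 ms

650.8 ms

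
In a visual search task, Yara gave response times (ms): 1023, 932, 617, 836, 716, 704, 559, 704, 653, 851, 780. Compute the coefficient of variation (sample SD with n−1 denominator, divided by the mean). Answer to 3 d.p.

0.183

n = 11, Σ = 8375, M = 761.3636
Σ(x−M)² = 193696.545; s = √(193696.545/10) = 139.1749
CV = 139.1749 / 761.3636 = 0.18280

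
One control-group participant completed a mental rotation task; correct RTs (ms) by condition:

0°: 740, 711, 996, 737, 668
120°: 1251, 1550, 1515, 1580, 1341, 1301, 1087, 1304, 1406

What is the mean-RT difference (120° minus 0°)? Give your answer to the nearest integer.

600 ms

M(0°) = 3852/5 = 770.400
M(120°) = 12335/9 = 1370.556
Difference = 1370.556 − 770.400 = 600.156 ms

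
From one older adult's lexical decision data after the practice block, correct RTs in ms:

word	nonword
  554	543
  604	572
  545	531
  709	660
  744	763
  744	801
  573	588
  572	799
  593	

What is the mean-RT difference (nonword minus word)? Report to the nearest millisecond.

31 ms

M(word) = 5638/9 = 626.444
M(nonword) = 5257/8 = 657.125
Difference = 657.125 − 626.444 = 30.681 ms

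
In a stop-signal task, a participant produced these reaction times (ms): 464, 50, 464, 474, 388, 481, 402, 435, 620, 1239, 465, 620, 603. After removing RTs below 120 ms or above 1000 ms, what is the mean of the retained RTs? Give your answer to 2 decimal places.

Excluded: 50, 1239
Retained (n=11): Σ = 5416
Mean = 5416/11 = 492.3636

492.36 ms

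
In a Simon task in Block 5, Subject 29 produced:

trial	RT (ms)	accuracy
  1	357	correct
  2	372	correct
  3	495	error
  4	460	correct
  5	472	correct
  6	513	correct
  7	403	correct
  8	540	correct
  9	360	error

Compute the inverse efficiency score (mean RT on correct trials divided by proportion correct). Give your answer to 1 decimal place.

Correct trials (n=7): 357, 372, 460, 472, 513, 403, 540
Mean correct RT = 3117/7 = 445.2857 ms
Proportion correct = 7/9
IES = 445.2857 / (7/9) = 572.510 ms

572.5 ms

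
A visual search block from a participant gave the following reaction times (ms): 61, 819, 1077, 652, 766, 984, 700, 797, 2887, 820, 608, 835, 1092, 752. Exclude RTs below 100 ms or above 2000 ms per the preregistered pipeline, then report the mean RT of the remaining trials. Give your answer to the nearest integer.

Excluded: 61, 2887
Retained (n=12): Σ = 9902
Mean = 9902/12 = 825.1667

825 ms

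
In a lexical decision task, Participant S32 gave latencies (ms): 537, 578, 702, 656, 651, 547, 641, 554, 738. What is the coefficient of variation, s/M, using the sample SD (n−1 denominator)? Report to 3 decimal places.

0.116

n = 9, Σ = 5604, M = 622.6667
Σ(x−M)² = 41620.000; s = √(41620.000/8) = 72.1284
CV = 72.1284 / 622.6667 = 0.11584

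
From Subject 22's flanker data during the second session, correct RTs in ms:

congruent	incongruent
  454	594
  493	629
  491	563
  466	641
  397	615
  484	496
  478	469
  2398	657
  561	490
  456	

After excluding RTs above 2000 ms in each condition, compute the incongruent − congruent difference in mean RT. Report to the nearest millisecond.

97 ms

congruent: exclude 2398
M(congruent) = 4280/9 = 475.556
M(incongruent) = 5154/9 = 572.667
Difference = 572.667 − 475.556 = 97.111 ms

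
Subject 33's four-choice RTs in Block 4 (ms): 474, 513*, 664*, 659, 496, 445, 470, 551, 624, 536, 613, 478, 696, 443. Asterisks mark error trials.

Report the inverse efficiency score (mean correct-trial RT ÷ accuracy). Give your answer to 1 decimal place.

Correct trials (n=12): 474, 659, 496, 445, 470, 551, 624, 536, 613, 478, 696, 443
Mean correct RT = 6485/12 = 540.4167 ms
Proportion correct = 12/14
IES = 540.4167 / (12/14) = 630.486 ms

630.5 ms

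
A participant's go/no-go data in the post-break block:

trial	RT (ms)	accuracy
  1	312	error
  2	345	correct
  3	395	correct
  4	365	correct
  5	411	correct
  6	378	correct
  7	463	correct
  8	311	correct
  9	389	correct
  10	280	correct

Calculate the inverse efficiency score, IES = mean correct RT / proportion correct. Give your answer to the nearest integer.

412 ms

Correct trials (n=9): 345, 395, 365, 411, 378, 463, 311, 389, 280
Mean correct RT = 3337/9 = 370.7778 ms
Proportion correct = 9/10
IES = 370.7778 / (9/10) = 411.975 ms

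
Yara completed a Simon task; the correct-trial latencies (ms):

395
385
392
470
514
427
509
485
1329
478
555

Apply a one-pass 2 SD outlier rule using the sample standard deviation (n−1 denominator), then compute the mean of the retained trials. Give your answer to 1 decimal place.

n = 11, ΣRT = 5939, M = 539.909
Σ(x−M)² = 715874.91; s = √(715874.91/10) = 267.558
Cutoffs: 539.909 ± 2·267.558 → [4.8, 1075.0]
Outside: 1329 → excluded.
Retained (n=10): Σ = 4610, mean = 4610/10 = 461.000

461.0 ms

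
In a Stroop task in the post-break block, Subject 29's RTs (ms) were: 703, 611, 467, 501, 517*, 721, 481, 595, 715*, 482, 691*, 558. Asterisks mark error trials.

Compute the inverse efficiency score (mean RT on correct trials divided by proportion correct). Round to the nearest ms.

758 ms

Correct trials (n=9): 703, 611, 467, 501, 721, 481, 595, 482, 558
Mean correct RT = 5119/9 = 568.7778 ms
Proportion correct = 9/12
IES = 568.7778 / (9/12) = 758.370 ms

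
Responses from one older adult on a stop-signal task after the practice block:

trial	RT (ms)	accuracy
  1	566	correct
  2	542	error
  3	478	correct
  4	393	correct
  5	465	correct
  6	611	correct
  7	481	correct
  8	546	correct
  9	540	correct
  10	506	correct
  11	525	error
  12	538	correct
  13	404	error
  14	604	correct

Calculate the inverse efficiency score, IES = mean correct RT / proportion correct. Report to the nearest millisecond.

663 ms

Correct trials (n=11): 566, 478, 393, 465, 611, 481, 546, 540, 506, 538, 604
Mean correct RT = 5728/11 = 520.7273 ms
Proportion correct = 11/14
IES = 520.7273 / (11/14) = 662.744 ms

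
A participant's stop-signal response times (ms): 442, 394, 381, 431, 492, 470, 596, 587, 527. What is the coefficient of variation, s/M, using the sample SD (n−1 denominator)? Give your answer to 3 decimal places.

0.162

n = 9, Σ = 4320, M = 480.0000
Σ(x−M)² = 48400.000; s = √(48400.000/8) = 77.7817
CV = 77.7817 / 480.0000 = 0.16205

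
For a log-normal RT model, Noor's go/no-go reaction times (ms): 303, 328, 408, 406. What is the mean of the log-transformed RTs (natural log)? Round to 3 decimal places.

5.881

ln(RT): 5.7137, 5.7930, 6.0113, 6.0064
Σ ln(RT) = 23.5244
Mean = 23.5244/4 = 5.88109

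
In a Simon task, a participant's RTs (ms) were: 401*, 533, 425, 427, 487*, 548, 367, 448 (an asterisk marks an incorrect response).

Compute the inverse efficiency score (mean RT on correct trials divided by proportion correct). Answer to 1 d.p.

Correct trials (n=6): 533, 425, 427, 548, 367, 448
Mean correct RT = 2748/6 = 458.0000 ms
Proportion correct = 6/8
IES = 458.0000 / (6/8) = 610.667 ms

610.7 ms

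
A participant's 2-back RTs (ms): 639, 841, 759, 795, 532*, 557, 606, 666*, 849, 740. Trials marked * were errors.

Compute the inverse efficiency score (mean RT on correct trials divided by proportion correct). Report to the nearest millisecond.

904 ms

Correct trials (n=8): 639, 841, 759, 795, 557, 606, 849, 740
Mean correct RT = 5786/8 = 723.2500 ms
Proportion correct = 8/10
IES = 723.2500 / (8/10) = 904.062 ms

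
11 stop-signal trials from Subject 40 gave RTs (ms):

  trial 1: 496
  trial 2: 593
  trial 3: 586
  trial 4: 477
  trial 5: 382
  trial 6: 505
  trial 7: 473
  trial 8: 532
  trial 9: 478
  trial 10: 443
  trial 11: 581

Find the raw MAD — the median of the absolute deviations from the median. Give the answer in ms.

Sorted: 382, 443, 473, 477, 478, 496, 505, 532, 581, 586, 593 → median = 496
|x − 496|: 0, 97, 90, 19, 114, 9, 23, 36, 18, 53, 85
Sorted deviations: 0, 9, 18, 19, 23, 36, 53, 85, 90, 97, 114 → MAD = 36

36 ms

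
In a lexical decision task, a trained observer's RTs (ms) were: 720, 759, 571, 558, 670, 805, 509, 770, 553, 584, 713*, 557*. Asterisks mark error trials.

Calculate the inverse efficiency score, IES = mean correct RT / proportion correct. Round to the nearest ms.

780 ms

Correct trials (n=10): 720, 759, 571, 558, 670, 805, 509, 770, 553, 584
Mean correct RT = 6499/10 = 649.9000 ms
Proportion correct = 10/12
IES = 649.9000 / (10/12) = 779.880 ms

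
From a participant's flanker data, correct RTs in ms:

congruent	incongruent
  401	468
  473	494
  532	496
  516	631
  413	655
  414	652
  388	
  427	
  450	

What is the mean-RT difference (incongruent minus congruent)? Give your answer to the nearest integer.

120 ms

M(congruent) = 4014/9 = 446.000
M(incongruent) = 3396/6 = 566.000
Difference = 566.000 − 446.000 = 120.000 ms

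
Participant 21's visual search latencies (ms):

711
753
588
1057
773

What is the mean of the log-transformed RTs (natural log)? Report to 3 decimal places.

6.636

ln(RT): 6.5667, 6.6241, 6.3767, 6.9632, 6.6503
Σ ln(RT) = 33.1809
Mean = 33.1809/5 = 6.63619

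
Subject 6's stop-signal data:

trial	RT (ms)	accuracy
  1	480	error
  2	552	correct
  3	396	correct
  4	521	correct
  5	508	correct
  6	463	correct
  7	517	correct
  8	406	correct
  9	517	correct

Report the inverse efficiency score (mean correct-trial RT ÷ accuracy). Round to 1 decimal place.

545.6 ms

Correct trials (n=8): 552, 396, 521, 508, 463, 517, 406, 517
Mean correct RT = 3880/8 = 485.0000 ms
Proportion correct = 8/9
IES = 485.0000 / (8/9) = 545.625 ms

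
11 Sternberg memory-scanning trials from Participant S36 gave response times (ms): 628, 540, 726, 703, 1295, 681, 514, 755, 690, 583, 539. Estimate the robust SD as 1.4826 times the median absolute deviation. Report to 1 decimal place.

Sorted: 514, 539, 540, 583, 628, 681, 690, 703, 726, 755, 1295 → median = 681
|x − 681| sorted: 0, 9, 22, 45, 53, 74, 98, 141, 142, 167, 614 → MAD = 74
Robust SD ≈ 1.4826 × 74 = 109.712

109.7 ms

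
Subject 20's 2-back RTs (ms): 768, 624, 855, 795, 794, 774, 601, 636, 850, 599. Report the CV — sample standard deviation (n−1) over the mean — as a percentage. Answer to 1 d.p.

n = 10, Σ = 7296, M = 729.6000
Σ(x−M)² = 95598.400; s = √(95598.400/9) = 103.0633
CV = 103.0633 / 729.6000 = 0.14126 = 14.126%

14.1%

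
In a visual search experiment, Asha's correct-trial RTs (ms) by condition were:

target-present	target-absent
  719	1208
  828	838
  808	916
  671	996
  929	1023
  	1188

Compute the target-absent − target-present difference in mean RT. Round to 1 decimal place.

237.2 ms

M(target-present) = 3955/5 = 791.000
M(target-absent) = 6169/6 = 1028.167
Difference = 1028.167 − 791.000 = 237.167 ms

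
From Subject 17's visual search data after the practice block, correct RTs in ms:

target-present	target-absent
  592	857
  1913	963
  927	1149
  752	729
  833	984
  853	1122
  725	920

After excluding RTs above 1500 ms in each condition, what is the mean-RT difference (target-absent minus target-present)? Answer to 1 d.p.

180.2 ms

target-present: exclude 1913
M(target-present) = 4682/6 = 780.333
M(target-absent) = 6724/7 = 960.571
Difference = 960.571 − 780.333 = 180.238 ms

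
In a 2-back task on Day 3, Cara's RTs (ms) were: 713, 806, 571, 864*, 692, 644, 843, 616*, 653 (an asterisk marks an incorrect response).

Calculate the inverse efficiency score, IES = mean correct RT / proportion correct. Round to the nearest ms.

Correct trials (n=7): 713, 806, 571, 692, 644, 843, 653
Mean correct RT = 4922/7 = 703.1429 ms
Proportion correct = 7/9
IES = 703.1429 / (7/9) = 904.041 ms

904 ms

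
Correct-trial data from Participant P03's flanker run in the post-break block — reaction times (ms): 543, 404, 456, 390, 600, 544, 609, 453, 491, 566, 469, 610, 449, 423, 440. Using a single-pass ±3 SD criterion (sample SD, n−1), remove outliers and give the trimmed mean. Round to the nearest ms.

n = 15, ΣRT = 7447, M = 496.467
Σ(x−M)² = 80567.73; s = √(80567.73/14) = 75.861
Cutoffs: 496.467 ± 3·75.861 → [268.9, 724.0]
No RTs fall outside the cutoffs; all 15 retained. Mean = 7447/15 = 496.467

496 ms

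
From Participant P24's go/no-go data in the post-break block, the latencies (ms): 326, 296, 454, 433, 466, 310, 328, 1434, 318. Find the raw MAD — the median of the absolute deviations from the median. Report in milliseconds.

Sorted: 296, 310, 318, 326, 328, 433, 454, 466, 1434 → median = 328
|x − 328|: 2, 32, 126, 105, 138, 18, 0, 1106, 10
Sorted deviations: 0, 2, 10, 18, 32, 105, 126, 138, 1106 → MAD = 32

32 ms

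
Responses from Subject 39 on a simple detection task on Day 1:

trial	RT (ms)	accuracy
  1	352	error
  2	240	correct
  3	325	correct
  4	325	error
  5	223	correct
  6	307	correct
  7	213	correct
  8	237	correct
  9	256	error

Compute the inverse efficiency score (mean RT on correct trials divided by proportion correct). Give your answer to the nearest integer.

386 ms

Correct trials (n=6): 240, 325, 223, 307, 213, 237
Mean correct RT = 1545/6 = 257.5000 ms
Proportion correct = 6/9
IES = 257.5000 / (6/9) = 386.250 ms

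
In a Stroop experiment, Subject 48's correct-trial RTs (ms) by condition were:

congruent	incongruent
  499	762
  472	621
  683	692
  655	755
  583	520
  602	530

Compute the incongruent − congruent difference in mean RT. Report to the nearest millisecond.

64 ms

M(congruent) = 3494/6 = 582.333
M(incongruent) = 3880/6 = 646.667
Difference = 646.667 − 582.333 = 64.333 ms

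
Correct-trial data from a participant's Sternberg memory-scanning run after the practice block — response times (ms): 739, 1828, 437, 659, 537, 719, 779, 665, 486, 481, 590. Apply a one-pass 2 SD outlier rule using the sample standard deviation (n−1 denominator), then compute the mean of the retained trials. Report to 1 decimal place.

609.2 ms

n = 11, ΣRT = 7920, M = 720.000
Σ(x−M)² = 1480608.00; s = √(1480608.00/10) = 384.787
Cutoffs: 720.000 ± 2·384.787 → [-49.6, 1489.6]
Outside: 1828 → excluded.
Retained (n=10): Σ = 6092, mean = 6092/10 = 609.200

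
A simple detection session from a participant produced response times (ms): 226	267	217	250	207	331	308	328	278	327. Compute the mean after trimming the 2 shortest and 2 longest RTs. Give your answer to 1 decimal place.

276.0 ms

Sorted: 207, 217, 226, 250, 267, 278, 308, 327, 328, 331
Drop lowest 2 (207, 217) and highest 2 (328, 331)
Remaining (n=6): Σ = 1656, mean = 1656/6 = 276.000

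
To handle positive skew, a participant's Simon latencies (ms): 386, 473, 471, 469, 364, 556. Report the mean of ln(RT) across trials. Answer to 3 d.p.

ln(RT): 5.9558, 6.1591, 6.1549, 6.1506, 5.8972, 6.3208
Σ ln(RT) = 36.6383
Mean = 36.6383/6 = 6.10639

6.106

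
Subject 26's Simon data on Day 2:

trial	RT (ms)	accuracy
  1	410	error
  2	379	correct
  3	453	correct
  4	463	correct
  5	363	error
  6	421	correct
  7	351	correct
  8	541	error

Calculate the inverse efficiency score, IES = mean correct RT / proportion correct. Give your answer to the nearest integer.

661 ms

Correct trials (n=5): 379, 453, 463, 421, 351
Mean correct RT = 2067/5 = 413.4000 ms
Proportion correct = 5/8
IES = 413.4000 / (5/8) = 661.440 ms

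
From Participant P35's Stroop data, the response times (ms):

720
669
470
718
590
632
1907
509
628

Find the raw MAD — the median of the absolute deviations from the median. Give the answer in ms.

Sorted: 470, 509, 590, 628, 632, 669, 718, 720, 1907 → median = 632
|x − 632|: 88, 37, 162, 86, 42, 0, 1275, 123, 4
Sorted deviations: 0, 4, 37, 42, 86, 88, 123, 162, 1275 → MAD = 86

86 ms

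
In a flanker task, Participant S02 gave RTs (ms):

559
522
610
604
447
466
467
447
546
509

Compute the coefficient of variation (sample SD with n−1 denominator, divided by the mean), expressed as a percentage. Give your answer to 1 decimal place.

n = 10, Σ = 5177, M = 517.7000
Σ(x−M)² = 33808.100; s = √(33808.100/9) = 61.2899
CV = 61.2899 / 517.7000 = 0.11839 = 11.839%

11.8%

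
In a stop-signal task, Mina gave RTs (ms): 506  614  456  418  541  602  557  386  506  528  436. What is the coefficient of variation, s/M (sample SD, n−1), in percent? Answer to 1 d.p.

14.7%

n = 11, Σ = 5550, M = 504.5455
Σ(x−M)² = 54710.727; s = √(54710.727/10) = 73.9667
CV = 73.9667 / 504.5455 = 0.14660 = 14.660%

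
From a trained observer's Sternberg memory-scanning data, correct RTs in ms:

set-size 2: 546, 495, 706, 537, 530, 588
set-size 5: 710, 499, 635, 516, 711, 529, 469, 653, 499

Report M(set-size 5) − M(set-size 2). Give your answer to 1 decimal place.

M(set-size 2) = 3402/6 = 567.000
M(set-size 5) = 5221/9 = 580.111
Difference = 580.111 − 567.000 = 13.111 ms

13.1 ms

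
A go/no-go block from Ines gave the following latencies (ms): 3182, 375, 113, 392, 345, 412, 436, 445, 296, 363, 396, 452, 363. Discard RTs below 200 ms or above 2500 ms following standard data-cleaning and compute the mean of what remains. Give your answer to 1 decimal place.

Excluded: 113, 3182
Retained (n=11): Σ = 4275
Mean = 4275/11 = 388.6364

388.6 ms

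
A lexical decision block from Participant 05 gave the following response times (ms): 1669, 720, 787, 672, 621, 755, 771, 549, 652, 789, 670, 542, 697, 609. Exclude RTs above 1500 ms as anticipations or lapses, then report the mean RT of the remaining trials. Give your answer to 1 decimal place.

679.5 ms

Excluded: 1669
Retained (n=13): Σ = 8834
Mean = 8834/13 = 679.5385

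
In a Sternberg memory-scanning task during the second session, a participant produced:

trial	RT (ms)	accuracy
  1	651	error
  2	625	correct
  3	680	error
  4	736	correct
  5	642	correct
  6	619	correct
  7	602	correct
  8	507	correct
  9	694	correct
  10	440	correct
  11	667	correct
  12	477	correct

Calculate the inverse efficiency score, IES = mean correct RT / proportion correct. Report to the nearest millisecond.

Correct trials (n=10): 625, 736, 642, 619, 602, 507, 694, 440, 667, 477
Mean correct RT = 6009/10 = 600.9000 ms
Proportion correct = 10/12
IES = 600.9000 / (10/12) = 721.080 ms

721 ms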